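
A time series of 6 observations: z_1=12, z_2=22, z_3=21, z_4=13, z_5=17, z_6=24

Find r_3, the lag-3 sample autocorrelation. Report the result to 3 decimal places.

0.358

Mean z̄ = (12 + 22 + 21 + 13 + 17 + 24)/6 = 18.1667
Σ(z_t−z̄)(z_{t+3}−z̄) = (31.8611) + (-4.4722) + (16.5278) = 43.9167
Denominator Σ(z_t−z̄)² = 122.8333
r_3 = 43.9167 / 122.8333 = 0.358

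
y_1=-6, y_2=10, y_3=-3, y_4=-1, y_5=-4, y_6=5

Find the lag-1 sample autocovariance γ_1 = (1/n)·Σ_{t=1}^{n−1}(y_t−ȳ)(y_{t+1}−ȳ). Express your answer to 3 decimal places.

-17.227

Mean ȳ = (-6 + 10 − 3 − 1 − 4 + 5)/6 = 0.1667
Σ_{t=1}^{5}(y_t−ȳ)(y_{t+1}−ȳ) = -103.3611
γ_1 = -103.3611 / 6 = -17.227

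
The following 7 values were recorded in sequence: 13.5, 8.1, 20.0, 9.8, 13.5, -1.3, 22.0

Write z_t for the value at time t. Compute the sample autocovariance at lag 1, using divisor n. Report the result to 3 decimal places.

-29.813

Mean z̄ = (13.5 + 8.1 + 20.0 + 9.8 + 13.5 − 1.3 + 22.0)/7 = 12.2286
Deviations: 1.2714, -4.1286, 7.7714, -2.4286, 1.2714, -13.5286, 9.7714
Σ_{t=1}^{6}(z_t−z̄)(z_{t+1}−z̄) = -208.6894
γ_1 = -208.6894 / 7 = -29.813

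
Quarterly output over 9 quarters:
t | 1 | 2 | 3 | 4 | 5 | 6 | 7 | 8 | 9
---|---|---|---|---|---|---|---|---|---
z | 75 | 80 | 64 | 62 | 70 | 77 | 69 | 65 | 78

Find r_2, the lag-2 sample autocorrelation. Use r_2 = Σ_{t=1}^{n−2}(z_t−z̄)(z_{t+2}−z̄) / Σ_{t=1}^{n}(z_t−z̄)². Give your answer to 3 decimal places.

Mean z̄ = (75 + 80 + 64 + 62 + 70 + 77 + 69 + 65 + 78)/9 = 71.1111
Σ(z_t−z̄)(z_{t+2}−z̄) = (-27.6543) + (-80.9877) + (7.9012) + (-53.6543) + (2.3457) + (-35.9877) + (-14.5432) = -202.5802
Denominator Σ(z_t−z̄)² = 352.8889
r_2 = -202.5802 / 352.8889 = -0.574

-0.574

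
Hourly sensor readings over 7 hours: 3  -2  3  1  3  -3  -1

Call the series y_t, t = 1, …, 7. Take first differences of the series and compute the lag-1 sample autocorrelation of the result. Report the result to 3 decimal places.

-0.672

First differences Δy: -5, 5, -2, 2, -6, 2
Mean of differences = -0.6667
Numerator Σ(Δy_t−Δȳ)(Δy_{t+1}−Δȳ) = -64.1111
Denominator Σ(Δy_t−Δȳ)² = 95.3333
r_1(Δy) = -64.1111 / 95.3333 = -0.672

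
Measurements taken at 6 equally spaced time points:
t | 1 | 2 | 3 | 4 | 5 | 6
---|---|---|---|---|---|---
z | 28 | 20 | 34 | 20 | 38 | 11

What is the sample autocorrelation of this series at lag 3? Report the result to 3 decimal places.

-0.408

Mean z̄ = (28 + 20 + 34 + 20 + 38 + 11)/6 = 25.1667
Deviations from mean: 2.8333, -5.1667, 8.8333, -5.1667, 12.8333, -14.1667
Σ(z_t−z̄)(z_{t+3}−z̄) = (-14.6389) + (-66.3056) + (-125.1389) = -206.0833
Denominator Σ(z_t−z̄)² = 504.8333
r_3 = -206.0833 / 504.8333 = -0.408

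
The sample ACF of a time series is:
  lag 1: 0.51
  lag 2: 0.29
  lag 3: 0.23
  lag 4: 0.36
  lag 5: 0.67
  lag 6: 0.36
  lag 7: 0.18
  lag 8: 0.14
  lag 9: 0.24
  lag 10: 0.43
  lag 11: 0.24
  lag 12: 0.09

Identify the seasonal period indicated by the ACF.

The largest autocorrelation is r_5 = 0.67; the remaining lags stay at or below 0.51. The elevated value at lag 1 (0.51), dropping to 0.29 at lag 2, reflects decaying short-term dependence rather than seasonality.
The dominant spike at lag 5 indicates a seasonal period of 5.

5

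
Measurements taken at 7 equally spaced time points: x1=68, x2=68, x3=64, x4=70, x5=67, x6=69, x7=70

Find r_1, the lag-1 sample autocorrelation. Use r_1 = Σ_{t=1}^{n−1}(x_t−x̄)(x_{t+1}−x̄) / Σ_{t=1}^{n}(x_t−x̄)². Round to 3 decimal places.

Mean x̄ = (68 + 68 + 64 + 70 + 67 + 69 + 70)/7 = 68.0000
Deviations from mean: 0.0000, 0.0000, -4.0000, 2.0000, -1.0000, 1.0000, 2.0000
Numerator Σ_{t=1}^{6}(x_t−x̄)(x_{t+1}−x̄) = -9.0000
Denominator Σ(x_t−x̄)² = 26.0000
r_1 = -9.0000 / 26.0000 = -0.346

-0.346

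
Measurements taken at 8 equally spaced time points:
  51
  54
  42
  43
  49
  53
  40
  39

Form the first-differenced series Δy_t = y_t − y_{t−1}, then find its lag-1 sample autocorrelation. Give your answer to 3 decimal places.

First differences Δy: 3, -12, 1, 6, 4, -13, -1
Mean of differences = -1.7143
Numerator Σ(Δy_t−Δȳ)(Δy_{t+1}−Δȳ) = -83.9388
Denominator Σ(Δy_t−Δȳ)² = 355.4286
r_1(Δy) = -83.9388 / 355.4286 = -0.236

-0.236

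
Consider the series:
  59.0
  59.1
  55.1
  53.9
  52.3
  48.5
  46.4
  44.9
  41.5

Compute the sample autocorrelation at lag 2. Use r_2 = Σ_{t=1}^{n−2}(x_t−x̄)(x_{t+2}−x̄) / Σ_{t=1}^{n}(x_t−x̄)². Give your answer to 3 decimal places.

0.344

Mean x̄ = (59.0 + 59.1 + 55.1 + 53.9 + 52.3 + 48.5 + 46.4 + 44.9 + 41.5)/9 = 51.1889
Numerator Σ_{t=1}^{7}(x_t−x̄)(x_{t+2}−x̄) = 107.0420
Denominator Σ(x_t−x̄)² = 311.0689
r_2 = 107.0420 / 311.0689 = 0.344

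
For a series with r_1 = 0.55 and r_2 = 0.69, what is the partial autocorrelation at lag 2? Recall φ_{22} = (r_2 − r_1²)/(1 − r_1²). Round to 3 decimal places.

0.556

φ_{22} = (r_2 − r_1²) / (1 − r_1²)
r_1² = (0.55)² = 0.3025
Numerator = 0.69 − 0.3025 = 0.3875; denominator = 1 − 0.3025 = 0.6975
φ_{22} = 0.3875 / 0.6975 = 0.556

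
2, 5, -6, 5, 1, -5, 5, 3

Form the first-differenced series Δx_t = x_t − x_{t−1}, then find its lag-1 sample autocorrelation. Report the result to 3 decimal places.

First differences Δx: 3, -11, 11, -4, -6, 10, -2
Mean of differences = 0.1429
Numerator Σ(Δx_t−Δx̄)(Δx_{t+1}−Δx̄) = -254.0204
Denominator Σ(Δx_t−Δx̄)² = 406.8571
r_1(Δx) = -254.0204 / 406.8571 = -0.624

-0.624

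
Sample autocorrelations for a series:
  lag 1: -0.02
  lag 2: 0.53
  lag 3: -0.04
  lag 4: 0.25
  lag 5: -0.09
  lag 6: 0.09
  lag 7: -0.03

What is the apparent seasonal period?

The largest autocorrelation is r_2 = 0.53, with a weaker echo at lag 4 (0.25); the remaining lags stay at or below 0.09.
The dominant spike at lag 2 indicates a seasonal period of 2.

2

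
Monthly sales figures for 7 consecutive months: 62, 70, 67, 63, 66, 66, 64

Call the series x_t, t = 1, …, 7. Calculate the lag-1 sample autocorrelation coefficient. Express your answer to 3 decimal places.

-0.324

Mean x̄ = (62 + 70 + 67 + 63 + 66 + 66 + 64)/7 = 65.4286
Σ(x_t−x̄)(x_{t+1}−x̄) = (-15.6735) + (7.1837) + (-3.8163) + (-1.3878) + (0.3265) + (-0.8163) = -14.1837
Denominator Σ(x_t−x̄)² = 43.7143
r_1 = -14.1837 / 43.7143 = -0.324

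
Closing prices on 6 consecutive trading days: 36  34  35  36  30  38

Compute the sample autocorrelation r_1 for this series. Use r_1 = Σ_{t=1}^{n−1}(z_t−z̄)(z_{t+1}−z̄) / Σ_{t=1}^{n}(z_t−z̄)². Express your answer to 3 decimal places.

-0.594

Mean z̄ = (36 + 34 + 35 + 36 + 30 + 38)/6 = 34.8333
Deviations from mean: 1.1667, -0.8333, 0.1667, 1.1667, -4.8333, 3.1667
Numerator Σ_{t=1}^{5}(z_t−z̄)(z_{t+1}−z̄) = -21.8611
Denominator Σ(z_t−z̄)² = 36.8333
r_1 = -21.8611 / 36.8333 = -0.594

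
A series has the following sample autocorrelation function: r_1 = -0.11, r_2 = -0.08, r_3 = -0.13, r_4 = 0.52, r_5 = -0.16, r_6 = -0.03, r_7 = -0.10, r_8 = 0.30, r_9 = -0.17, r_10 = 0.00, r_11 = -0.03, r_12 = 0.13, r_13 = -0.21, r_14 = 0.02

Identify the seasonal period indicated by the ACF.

The largest autocorrelation is r_4 = 0.52, with a weaker echo at lag 8 (0.30); the remaining lags stay at or below 0.13.
The dominant spike at lag 4 indicates a seasonal period of 4.

4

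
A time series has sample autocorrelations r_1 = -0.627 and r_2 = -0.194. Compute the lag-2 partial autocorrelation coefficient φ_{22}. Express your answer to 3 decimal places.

-0.967

φ_{22} = (r_2 − r_1²) / (1 − r_1²)
r_1² = (-0.627)² = 0.393129
Numerator = -0.194 − 0.3931 = -0.5871; denominator = 1 − 0.3931 = 0.6069
φ_{22} = -0.5871 / 0.6069 = -0.967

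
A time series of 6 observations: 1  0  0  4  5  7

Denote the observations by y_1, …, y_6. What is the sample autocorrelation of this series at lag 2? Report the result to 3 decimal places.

0.014

Mean ȳ = (1 + 0 + 0 + 4 + 5 + 7)/6 = 2.8333
Deviations from mean: -1.8333, -2.8333, -2.8333, 1.1667, 2.1667, 4.1667
Σ(y_t−ȳ)(y_{t+2}−ȳ) = (5.1944) + (-3.3056) + (-6.1389) + (4.8611) = 0.6111
Denominator Σ(y_t−ȳ)² = 42.8333
r_2 = 0.6111 / 42.8333 = 0.014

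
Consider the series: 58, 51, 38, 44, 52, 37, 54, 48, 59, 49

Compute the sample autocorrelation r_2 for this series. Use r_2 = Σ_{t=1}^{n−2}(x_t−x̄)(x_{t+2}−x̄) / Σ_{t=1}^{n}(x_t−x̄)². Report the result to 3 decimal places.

-0.010

Mean x̄ = (58 + 51 + 38 + 44 + 52 + 37 + 54 + 48 + 59 + 49)/10 = 49.0000
Numerator Σ_{t=1}^{8}(x_t−x̄)(x_{t+2}−x̄) = -5.0000
Denominator Σ(x_t−x̄)² = 510.0000
r_2 = -5.0000 / 510.0000 = -0.010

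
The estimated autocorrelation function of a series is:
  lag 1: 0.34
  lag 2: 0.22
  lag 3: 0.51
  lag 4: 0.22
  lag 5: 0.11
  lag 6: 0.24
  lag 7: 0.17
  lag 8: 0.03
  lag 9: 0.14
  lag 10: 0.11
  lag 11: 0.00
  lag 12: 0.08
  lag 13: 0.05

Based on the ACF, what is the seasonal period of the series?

3

The largest autocorrelation is r_3 = 0.51; the remaining lags stay at or below 0.34. The elevated value at lag 1 (0.34), dropping to 0.22 at lag 2, reflects decaying short-term dependence rather than seasonality.
The dominant spike at lag 3 indicates a seasonal period of 3.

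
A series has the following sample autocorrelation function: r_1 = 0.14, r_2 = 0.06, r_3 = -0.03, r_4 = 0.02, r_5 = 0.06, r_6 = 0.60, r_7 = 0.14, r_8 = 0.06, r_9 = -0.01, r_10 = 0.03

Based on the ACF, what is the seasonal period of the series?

The largest autocorrelation is r_6 = 0.60; the remaining lags stay at or below 0.14.
The dominant spike at lag 6 indicates a seasonal period of 6.

6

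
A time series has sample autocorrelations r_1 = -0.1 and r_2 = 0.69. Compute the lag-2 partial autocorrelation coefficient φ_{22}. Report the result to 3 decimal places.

φ_{22} = (r_2 − r_1²) / (1 − r_1²)
r_1² = (-0.1)² = 0.01
Numerator = 0.69 − 0.0100 = 0.6800; denominator = 1 − 0.0100 = 0.9900
φ_{22} = 0.6800 / 0.9900 = 0.687

0.687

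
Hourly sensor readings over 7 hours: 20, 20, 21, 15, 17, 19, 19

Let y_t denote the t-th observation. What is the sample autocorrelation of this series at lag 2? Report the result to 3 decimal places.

-0.287

Mean ȳ = (20 + 20 + 21 + 15 + 17 + 19 + 19)/7 = 18.7143
Deviations from mean: 1.2857, 1.2857, 2.2857, -3.7143, -1.7143, 0.2857, 0.2857
Numerator Σ_{t=1}^{5}(y_t−ȳ)(y_{t+2}−ȳ) = -7.3061
Denominator Σ(y_t−ȳ)² = 25.4286
r_2 = -7.3061 / 25.4286 = -0.287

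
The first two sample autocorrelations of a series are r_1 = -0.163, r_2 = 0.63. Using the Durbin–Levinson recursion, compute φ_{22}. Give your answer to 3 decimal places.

φ_{22} = (r_2 − r_1²) / (1 − r_1²)
r_1² = (-0.163)² = 0.026569
Numerator = 0.63 − 0.0266 = 0.6034; denominator = 1 − 0.0266 = 0.9734
φ_{22} = 0.6034 / 0.9734 = 0.620

0.620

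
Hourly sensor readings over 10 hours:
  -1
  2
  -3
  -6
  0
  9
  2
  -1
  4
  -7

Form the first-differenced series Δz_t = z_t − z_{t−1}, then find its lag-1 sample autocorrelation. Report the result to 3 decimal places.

-0.209

First differences Δz: 3, -5, -3, 6, 9, -7, -3, 5, -11
Mean of differences = -0.6667
Numerator Σ(Δz_t−Δz̄)(Δz_{t+1}−Δz̄) = -75.1111
Denominator Σ(Δz_t−Δz̄)² = 360.0000
r_1(Δz) = -75.1111 / 360.0000 = -0.209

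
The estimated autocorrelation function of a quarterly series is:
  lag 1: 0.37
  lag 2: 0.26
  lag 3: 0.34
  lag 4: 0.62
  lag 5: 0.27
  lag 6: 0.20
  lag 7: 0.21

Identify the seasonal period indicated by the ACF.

4

The largest autocorrelation is r_4 = 0.62; the remaining lags stay at or below 0.37. The elevated value at lag 1 (0.37), dropping to 0.26 at lag 2, reflects decaying short-term dependence rather than seasonality.
The dominant spike at lag 4 indicates a seasonal period of 4.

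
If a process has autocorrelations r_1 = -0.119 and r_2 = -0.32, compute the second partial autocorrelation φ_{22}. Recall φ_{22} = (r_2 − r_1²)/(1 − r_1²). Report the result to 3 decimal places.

-0.339

φ_{22} = (r_2 − r_1²) / (1 − r_1²)
r_1² = (-0.119)² = 0.014161
Numerator = -0.32 − 0.0142 = -0.3342; denominator = 1 − 0.0142 = 0.9858
φ_{22} = -0.3342 / 0.9858 = -0.339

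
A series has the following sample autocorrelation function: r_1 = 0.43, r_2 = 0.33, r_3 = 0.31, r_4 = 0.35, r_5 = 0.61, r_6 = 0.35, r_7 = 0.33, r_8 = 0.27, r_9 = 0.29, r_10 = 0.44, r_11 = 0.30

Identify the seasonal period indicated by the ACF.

5

The largest autocorrelation is r_5 = 0.61, with a weaker echo at lag 10 (0.44); the remaining lags stay at or below 0.43. The elevated value at lag 1 (0.43), dropping to 0.33 at lag 2, reflects decaying short-term dependence rather than seasonality.
The dominant spike at lag 5 indicates a seasonal period of 5.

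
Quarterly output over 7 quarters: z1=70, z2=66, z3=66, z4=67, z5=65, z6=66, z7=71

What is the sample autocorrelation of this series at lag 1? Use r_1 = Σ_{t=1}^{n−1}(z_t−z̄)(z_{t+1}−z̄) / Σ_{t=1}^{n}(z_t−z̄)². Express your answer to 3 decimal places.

-0.084

Mean z̄ = (70 + 66 + 66 + 67 + 65 + 66 + 71)/7 = 67.2857
Deviations from mean: 2.7143, -1.2857, -1.2857, -0.2857, -2.2857, -1.2857, 3.7143
Σ(z_t−z̄)(z_{t+1}−z̄) = (-3.4898) + (1.6531) + (0.3673) + (0.6531) + (2.9388) + (-4.7755) = -2.6531
Denominator Σ(z_t−z̄)² = 31.4286
r_1 = -2.6531 / 31.4286 = -0.084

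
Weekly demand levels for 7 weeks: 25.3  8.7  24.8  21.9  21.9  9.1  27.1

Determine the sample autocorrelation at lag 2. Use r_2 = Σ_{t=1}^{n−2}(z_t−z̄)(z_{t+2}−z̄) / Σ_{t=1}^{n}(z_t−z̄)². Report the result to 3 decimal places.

0.021

Mean z̄ = (25.3 + 8.7 + 24.8 + 21.9 + 21.9 + 9.1 + 27.1)/7 = 19.8286
Deviations from mean: 5.4714, -11.1286, 4.9714, 2.0714, 2.0714, -10.7286, 7.2714
Σ(z_t−z̄)(z_{t+2}−z̄) = (27.2008) + (-23.0520) + (10.2980) + (-22.2235) + (15.0622) = 7.2855
Denominator Σ(z_t−z̄)² = 355.0543
r_2 = 7.2855 / 355.0543 = 0.021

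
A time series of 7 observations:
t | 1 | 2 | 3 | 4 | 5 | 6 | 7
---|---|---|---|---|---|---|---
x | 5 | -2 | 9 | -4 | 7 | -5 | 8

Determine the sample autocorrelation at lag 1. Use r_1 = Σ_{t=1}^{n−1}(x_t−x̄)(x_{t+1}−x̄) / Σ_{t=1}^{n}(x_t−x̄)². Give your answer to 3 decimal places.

-0.856

Mean x̄ = (5 − 2 + 9 − 4 + 7 − 5 + 8)/7 = 2.5714
Deviations from mean: 2.4286, -4.5714, 6.4286, -6.5714, 4.4286, -7.5714, 5.4286
Σ(x_t−x̄)(x_{t+1}−x̄) = (-11.1020) + (-29.3878) + (-42.2449) + (-29.1020) + (-33.5306) + (-41.1020) = -186.4694
Denominator Σ(x_t−x̄)² = 217.7143
r_1 = -186.4694 / 217.7143 = -0.856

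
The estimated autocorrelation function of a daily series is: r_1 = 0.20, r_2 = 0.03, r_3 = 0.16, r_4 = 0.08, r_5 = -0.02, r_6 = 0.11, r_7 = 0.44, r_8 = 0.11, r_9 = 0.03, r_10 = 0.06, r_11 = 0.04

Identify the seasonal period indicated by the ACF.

7

The largest autocorrelation is r_7 = 0.44; the remaining lags stay at or below 0.20. The elevated value at lag 1 (0.20), dropping to 0.03 at lag 2, reflects decaying short-term dependence rather than seasonality.
The dominant spike at lag 7 indicates a seasonal period of 7.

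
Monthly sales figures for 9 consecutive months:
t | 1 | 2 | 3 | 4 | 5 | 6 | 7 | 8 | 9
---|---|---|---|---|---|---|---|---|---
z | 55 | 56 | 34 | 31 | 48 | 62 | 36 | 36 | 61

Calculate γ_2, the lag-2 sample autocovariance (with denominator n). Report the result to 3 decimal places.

-93.562

Mean z̄ = (55 + 56 + 34 + 31 + 48 + 62 + 36 + 36 + 61)/9 = 46.5556
Σ_{t=1}^{7}(z_t−z̄)(z_{t+2}−z̄) = -842.0617
γ_2 = -842.0617 / 9 = -93.562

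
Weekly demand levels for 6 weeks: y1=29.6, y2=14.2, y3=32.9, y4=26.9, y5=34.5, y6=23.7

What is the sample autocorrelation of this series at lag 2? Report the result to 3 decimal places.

Mean ȳ = (29.6 + 14.2 + 32.9 + 26.9 + 34.5 + 23.7)/6 = 26.9667
Deviations from mean: 2.6333, -12.7667, 5.9333, -0.0667, 7.5333, -3.2667
Numerator Σ_{t=1}^{4}(y_t−ȳ)(y_{t+2}−ȳ) = 61.3911
Denominator Σ(y_t−ȳ)² = 272.5533
r_2 = 61.3911 / 272.5533 = 0.225

0.225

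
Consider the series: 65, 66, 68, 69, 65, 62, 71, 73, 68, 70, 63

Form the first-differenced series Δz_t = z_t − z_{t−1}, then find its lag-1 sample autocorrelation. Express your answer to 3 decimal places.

First differences Δz: 1, 2, 1, -4, -3, 9, 2, -5, 2, -7
Mean of differences = -0.2000
Numerator Σ(Δz_t−Δz̄)(Δz_{t+1}−Δz̄) = -30.2400
Denominator Σ(Δz_t−Δz̄)² = 193.6000
r_1(Δz) = -30.2400 / 193.6000 = -0.156

-0.156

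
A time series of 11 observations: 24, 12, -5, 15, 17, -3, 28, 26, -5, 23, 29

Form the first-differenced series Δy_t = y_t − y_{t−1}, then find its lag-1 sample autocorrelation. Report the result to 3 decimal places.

-0.367

First differences Δy: -12, -17, 20, 2, -20, 31, -2, -31, 28, 6
Mean of differences = 0.5000
Numerator Σ(Δy_t−Δȳ)(Δy_{t+1}−Δȳ) = -1461.7500
Denominator Σ(Δy_t−Δȳ)² = 3980.5000
r_1(Δy) = -1461.7500 / 3980.5000 = -0.367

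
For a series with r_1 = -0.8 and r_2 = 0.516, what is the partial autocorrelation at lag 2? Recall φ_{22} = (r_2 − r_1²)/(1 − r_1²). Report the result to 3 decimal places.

φ_{22} = (r_2 − r_1²) / (1 − r_1²)
r_1² = (-0.8)² = 0.64
Numerator = 0.516 − 0.6400 = -0.1240; denominator = 1 − 0.6400 = 0.3600
φ_{22} = -0.1240 / 0.3600 = -0.344

-0.344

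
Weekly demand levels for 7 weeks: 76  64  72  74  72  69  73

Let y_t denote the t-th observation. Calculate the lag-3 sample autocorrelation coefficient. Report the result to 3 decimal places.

0.111

Mean ȳ = (76 + 64 + 72 + 74 + 72 + 69 + 73)/7 = 71.4286
Deviations from mean: 4.5714, -7.4286, 0.5714, 2.5714, 0.5714, -2.4286, 1.5714
Σ(y_t−ȳ)(y_{t+3}−ȳ) = (11.7551) + (-4.2449) + (-1.3878) + (4.0408) = 10.1633
Denominator Σ(y_t−ȳ)² = 91.7143
r_3 = 10.1633 / 91.7143 = 0.111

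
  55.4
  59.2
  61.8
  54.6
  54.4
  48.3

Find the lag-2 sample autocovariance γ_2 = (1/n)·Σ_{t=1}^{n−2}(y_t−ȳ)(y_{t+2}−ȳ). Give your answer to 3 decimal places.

-0.845

Mean ȳ = (55.4 + 59.2 + 61.8 + 54.6 + 54.4 + 48.3)/6 = 55.6167
Deviations: -0.2167, 3.5833, 6.1833, -1.0167, -1.2167, -7.3167
Σ_{t=1}^{4}(y_t−ȳ)(y_{t+2}−ȳ) = -5.0672
γ_2 = -5.0672 / 6 = -0.845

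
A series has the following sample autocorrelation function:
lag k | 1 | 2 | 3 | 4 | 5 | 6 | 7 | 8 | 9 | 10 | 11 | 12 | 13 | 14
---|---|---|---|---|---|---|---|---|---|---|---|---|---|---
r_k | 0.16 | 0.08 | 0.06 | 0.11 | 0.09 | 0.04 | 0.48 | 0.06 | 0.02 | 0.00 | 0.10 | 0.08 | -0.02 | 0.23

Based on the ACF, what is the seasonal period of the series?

The largest autocorrelation is r_7 = 0.48, with a weaker echo at lag 14 (0.23); the remaining lags stay at or below 0.16.
The dominant spike at lag 7 indicates a seasonal period of 7.

7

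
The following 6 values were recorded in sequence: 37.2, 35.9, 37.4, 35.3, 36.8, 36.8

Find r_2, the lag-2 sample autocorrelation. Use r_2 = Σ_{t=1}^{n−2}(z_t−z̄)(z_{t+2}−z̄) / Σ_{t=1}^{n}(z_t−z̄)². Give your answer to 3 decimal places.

0.391

Mean z̄ = (37.2 + 35.9 + 37.4 + 35.3 + 36.8 + 36.8)/6 = 36.5667
Numerator Σ_{t=1}^{4}(z_t−z̄)(z_{t+2}−z̄) = 1.2711
Denominator Σ(z_t−z̄)² = 3.2533
r_2 = 1.2711 / 3.2533 = 0.391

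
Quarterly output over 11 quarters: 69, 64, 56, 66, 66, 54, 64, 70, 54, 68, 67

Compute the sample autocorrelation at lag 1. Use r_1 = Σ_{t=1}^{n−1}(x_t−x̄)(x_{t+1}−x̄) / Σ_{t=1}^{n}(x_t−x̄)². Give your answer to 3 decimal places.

Mean x̄ = (69 + 64 + 56 + 66 + 66 + 54 + 64 + 70 + 54 + 68 + 67)/11 = 63.4545
Numerator Σ_{t=1}^{10}(x_t−x̄)(x_{t+1}−x̄) = -127.9339
Denominator Σ(x_t−x̄)² = 354.7273
r_1 = -127.9339 / 354.7273 = -0.361

-0.361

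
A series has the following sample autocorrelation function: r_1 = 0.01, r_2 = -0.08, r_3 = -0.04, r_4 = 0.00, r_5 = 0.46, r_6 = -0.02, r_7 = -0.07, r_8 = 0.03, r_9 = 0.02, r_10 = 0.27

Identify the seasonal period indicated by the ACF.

5

The largest autocorrelation is r_5 = 0.46, with a weaker echo at lag 10 (0.27); the remaining lags stay at or below 0.03.
The dominant spike at lag 5 indicates a seasonal period of 5.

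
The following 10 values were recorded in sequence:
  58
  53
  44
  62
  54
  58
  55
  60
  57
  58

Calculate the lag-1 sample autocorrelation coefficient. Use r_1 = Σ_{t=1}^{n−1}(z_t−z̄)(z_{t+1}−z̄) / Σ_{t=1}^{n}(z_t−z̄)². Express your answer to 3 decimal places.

-0.262

Mean z̄ = (58 + 53 + 44 + 62 + 54 + 58 + 55 + 60 + 57 + 58)/10 = 55.9000
Numerator Σ_{t=1}^{9}(z_t−z̄)(z_{t+1}−z̄) = -58.5100
Denominator Σ(z_t−z̄)² = 222.9000
r_1 = -58.5100 / 222.9000 = -0.262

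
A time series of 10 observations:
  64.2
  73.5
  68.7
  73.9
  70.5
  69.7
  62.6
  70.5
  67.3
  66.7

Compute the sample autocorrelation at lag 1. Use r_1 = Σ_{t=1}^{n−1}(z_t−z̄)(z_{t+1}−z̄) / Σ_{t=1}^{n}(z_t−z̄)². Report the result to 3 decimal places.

Mean z̄ = (64.2 + 73.5 + 68.7 + 73.9 + 70.5 + 69.7 + 62.6 + 70.5 + 67.3 + 66.7)/10 = 68.7600
Numerator Σ_{t=1}^{9}(z_t−z̄)(z_{t+1}−z̄) = -27.6696
Denominator Σ(z_t−z̄)² = 120.9440
r_1 = -27.6696 / 120.9440 = -0.229

-0.229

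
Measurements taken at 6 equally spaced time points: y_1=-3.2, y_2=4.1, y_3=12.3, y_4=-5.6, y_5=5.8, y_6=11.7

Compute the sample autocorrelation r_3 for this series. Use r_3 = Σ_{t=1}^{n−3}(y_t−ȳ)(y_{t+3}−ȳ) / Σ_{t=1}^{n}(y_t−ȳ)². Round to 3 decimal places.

0.484

Mean ȳ = (-3.2 + 4.1 + 12.3 − 5.6 + 5.8 + 11.7)/6 = 4.1833
Σ(y_t−ȳ)(y_{t+3}−ȳ) = (72.2336) + (-0.1347) + (61.0103) = 133.1092
Denominator Σ(y_t−ȳ)² = 275.2283
r_3 = 133.1092 / 275.2283 = 0.484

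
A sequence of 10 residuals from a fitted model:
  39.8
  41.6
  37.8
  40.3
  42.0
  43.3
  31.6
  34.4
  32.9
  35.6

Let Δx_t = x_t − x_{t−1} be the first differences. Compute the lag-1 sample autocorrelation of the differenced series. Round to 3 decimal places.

-0.389

First differences Δx: 1.8, -3.8, 2.5, 1.7, 1.3, -11.7, 2.8, -1.5, 2.7
Mean of differences = -0.4667
Numerator Σ(Δx_t−Δx̄)(Δx_{t+1}−Δx̄) = -70.3778
Denominator Σ(Δx_t−Δx̄)² = 180.8200
r_1(Δx) = -70.3778 / 180.8200 = -0.389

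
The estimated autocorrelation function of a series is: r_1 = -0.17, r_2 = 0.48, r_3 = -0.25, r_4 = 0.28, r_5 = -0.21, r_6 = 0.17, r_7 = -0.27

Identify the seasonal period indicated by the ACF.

2

The largest autocorrelation is r_2 = 0.48, with weaker echoes at lags 4 (0.28) and 6 (0.17); the remaining lags stay at or below -0.17.
The dominant spike at lag 2 indicates a seasonal period of 2.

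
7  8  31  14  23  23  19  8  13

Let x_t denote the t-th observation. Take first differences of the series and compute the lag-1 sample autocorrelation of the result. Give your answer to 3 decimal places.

-0.504

First differences Δx: 1, 23, -17, 9, 0, -4, -11, 5
Mean of differences = 0.7500
Numerator Σ(Δx_t−Δx̄)(Δx_{t+1}−Δx̄) = -532.5625
Denominator Σ(Δx_t−Δx̄)² = 1057.5000
r_1(Δx) = -532.5625 / 1057.5000 = -0.504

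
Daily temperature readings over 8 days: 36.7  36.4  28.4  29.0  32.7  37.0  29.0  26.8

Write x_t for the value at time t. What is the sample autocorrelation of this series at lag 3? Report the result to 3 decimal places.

-0.189

Mean x̄ = (36.7 + 36.4 + 28.4 + 29.0 + 32.7 + 37.0 + 29.0 + 26.8)/8 = 32.0000
Σ(x_t−x̄)(x_{t+3}−x̄) = (-14.1000) + (3.0800) + (-18.0000) + (9.0000) + (-3.6400) = -23.6600
Denominator Σ(x_t−x̄)² = 124.9400
r_3 = -23.6600 / 124.9400 = -0.189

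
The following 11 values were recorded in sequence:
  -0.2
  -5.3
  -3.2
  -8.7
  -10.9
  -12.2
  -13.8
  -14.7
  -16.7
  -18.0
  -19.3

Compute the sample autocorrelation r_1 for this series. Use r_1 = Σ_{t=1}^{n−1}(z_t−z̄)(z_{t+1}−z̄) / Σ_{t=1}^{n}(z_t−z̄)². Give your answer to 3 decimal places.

0.659

Mean z̄ = (-0.2 − 5.3 − 3.2 − 8.7 − 10.9 − 12.2 − 13.8 − 14.7 − 16.7 − 18.0 − 19.3)/11 = -11.1818
Numerator Σ_{t=1}^{10}(z_t−z̄)(z_{t+1}−z̄) = 256.0288
Denominator Σ(z_t−z̄)² = 388.2564
r_1 = 256.0288 / 388.2564 = 0.659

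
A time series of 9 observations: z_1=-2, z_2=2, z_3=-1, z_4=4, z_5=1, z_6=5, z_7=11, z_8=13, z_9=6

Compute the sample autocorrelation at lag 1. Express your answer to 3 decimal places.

0.503

Mean z̄ = (-2 + 2 − 1 + 4 + 1 + 5 + 11 + 13 + 6)/9 = 4.3333
Numerator Σ_{t=1}^{8}(z_t−z̄)(z_{t+1}−z̄) = 104.5556
Denominator Σ(z_t−z̄)² = 208.0000
r_1 = 104.5556 / 208.0000 = 0.503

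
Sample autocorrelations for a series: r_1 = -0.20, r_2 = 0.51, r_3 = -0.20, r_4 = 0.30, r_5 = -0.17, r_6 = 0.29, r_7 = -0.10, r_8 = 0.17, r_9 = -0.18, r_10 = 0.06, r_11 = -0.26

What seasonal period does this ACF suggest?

2

The largest autocorrelation is r_2 = 0.51, with weaker echoes at lags 4 (0.30), 6 (0.29) and 8 (0.17); the remaining lags stay at or below 0.06.
The dominant spike at lag 2 indicates a seasonal period of 2.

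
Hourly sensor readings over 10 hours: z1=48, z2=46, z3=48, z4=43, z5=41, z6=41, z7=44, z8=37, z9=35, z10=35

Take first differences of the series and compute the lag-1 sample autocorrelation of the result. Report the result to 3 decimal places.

First differences Δz: -2, 2, -5, -2, 0, 3, -7, -2, 0
Mean of differences = -1.4444
Numerator Σ(Δz_t−Δz̄)(Δz_{t+1}−Δz̄) = -28.9753
Denominator Σ(Δz_t−Δz̄)² = 80.2222
r_1(Δz) = -28.9753 / 80.2222 = -0.361

-0.361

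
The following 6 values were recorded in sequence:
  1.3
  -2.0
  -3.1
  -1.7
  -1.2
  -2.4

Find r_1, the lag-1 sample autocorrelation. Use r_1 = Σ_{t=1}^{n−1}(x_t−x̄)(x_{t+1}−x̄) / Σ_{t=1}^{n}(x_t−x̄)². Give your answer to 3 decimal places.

Mean x̄ = (1.3 − 2.0 − 3.1 − 1.7 − 1.2 − 2.4)/6 = -1.5167
Deviations from mean: 2.8167, -0.4833, -1.5833, -0.1833, 0.3167, -0.8833
Σ(x_t−x̄)(x_{t+1}−x̄) = (-1.3614) + (0.7653) + (0.2903) + (-0.0581) + (-0.2797) = -0.6436
Denominator Σ(x_t−x̄)² = 11.5883
r_1 = -0.6436 / 11.5883 = -0.056

-0.056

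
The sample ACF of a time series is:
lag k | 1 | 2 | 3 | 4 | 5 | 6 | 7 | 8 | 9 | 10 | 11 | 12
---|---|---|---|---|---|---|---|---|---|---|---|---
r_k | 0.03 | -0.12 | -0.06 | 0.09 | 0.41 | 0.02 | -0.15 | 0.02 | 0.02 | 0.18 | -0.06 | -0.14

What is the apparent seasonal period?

5

The largest autocorrelation is r_5 = 0.41, with a weaker echo at lag 10 (0.18); the remaining lags stay at or below 0.09.
The dominant spike at lag 5 indicates a seasonal period of 5.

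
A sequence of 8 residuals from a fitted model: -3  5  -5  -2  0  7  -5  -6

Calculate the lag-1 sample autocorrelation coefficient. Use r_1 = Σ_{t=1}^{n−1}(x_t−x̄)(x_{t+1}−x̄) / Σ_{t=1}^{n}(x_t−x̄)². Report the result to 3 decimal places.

-0.223

Mean x̄ = (-3 + 5 − 5 − 2 + 0 + 7 − 5 − 6)/8 = -1.1250
Deviations from mean: -1.8750, 6.1250, -3.8750, -0.8750, 1.1250, 8.1250, -3.8750, -4.8750
Σ(x_t−x̄)(x_{t+1}−x̄) = (-11.4844) + (-23.7344) + (3.3906) + (-0.9844) + (9.1406) + (-31.4844) + (18.8906) = -36.2656
Denominator Σ(x_t−x̄)² = 162.8750
r_1 = -36.2656 / 162.8750 = -0.223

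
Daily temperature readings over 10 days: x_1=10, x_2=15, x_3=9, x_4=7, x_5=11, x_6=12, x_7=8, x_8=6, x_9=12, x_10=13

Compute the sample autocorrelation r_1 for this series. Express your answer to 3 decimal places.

Mean x̄ = (10 + 15 + 9 + 7 + 11 + 12 + 8 + 6 + 12 + 13)/10 = 10.3000
Numerator Σ_{t=1}^{9}(x_t−x̄)(x_{t+1}−x̄) = -1.0900
Denominator Σ(x_t−x̄)² = 72.1000
r_1 = -1.0900 / 72.1000 = -0.015

-0.015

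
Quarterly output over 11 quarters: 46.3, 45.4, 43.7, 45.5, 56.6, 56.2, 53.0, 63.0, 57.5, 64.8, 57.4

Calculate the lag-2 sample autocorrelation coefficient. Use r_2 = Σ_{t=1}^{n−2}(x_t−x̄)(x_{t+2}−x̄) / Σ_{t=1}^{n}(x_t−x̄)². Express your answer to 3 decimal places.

Mean x̄ = (46.3 + 45.4 + 43.7 + 45.5 + 56.6 + 56.2 + 53.0 + 63.0 + 57.5 + 64.8 + 57.4)/11 = 53.5818
Numerator Σ_{t=1}^{9}(x_t−x̄)(x_{t+2}−x̄) = 228.3348
Denominator Σ(x_t−x̄)² = 543.7164
r_2 = 228.3348 / 543.7164 = 0.420

0.420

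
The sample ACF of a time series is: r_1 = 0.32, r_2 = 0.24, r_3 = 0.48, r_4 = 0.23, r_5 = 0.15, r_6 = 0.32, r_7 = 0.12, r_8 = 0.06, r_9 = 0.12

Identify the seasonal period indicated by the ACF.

The largest autocorrelation is r_3 = 0.48; the remaining lags stay at or below 0.32. The elevated value at lag 1 (0.32), dropping to 0.24 at lag 2, reflects decaying short-term dependence rather than seasonality.
The dominant spike at lag 3 indicates a seasonal period of 3.

3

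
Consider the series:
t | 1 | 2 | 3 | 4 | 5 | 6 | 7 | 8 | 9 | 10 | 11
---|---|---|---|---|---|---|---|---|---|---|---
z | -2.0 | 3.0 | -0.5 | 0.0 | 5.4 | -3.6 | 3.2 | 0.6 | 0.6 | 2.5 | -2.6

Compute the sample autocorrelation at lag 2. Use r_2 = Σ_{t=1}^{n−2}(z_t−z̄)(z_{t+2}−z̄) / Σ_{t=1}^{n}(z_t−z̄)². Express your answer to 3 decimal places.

0.148

Mean z̄ = (-2.0 + 3.0 − 0.5 + 0.0 + 5.4 − 3.6 + 3.2 + 0.6 + 0.6 + 2.5 − 2.6)/11 = 0.6000
Numerator Σ_{t=1}^{9}(z_t−z̄)(z_{t+2}−z̄) = 11.1400
Denominator Σ(z_t−z̄)² = 75.3800
r_2 = 11.1400 / 75.3800 = 0.148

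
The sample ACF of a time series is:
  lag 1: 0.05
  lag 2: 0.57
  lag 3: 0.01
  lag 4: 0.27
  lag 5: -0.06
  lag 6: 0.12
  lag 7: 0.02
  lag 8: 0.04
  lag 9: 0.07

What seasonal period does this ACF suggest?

2

The largest autocorrelation is r_2 = 0.57, with a weaker echo at lag 4 (0.27); the remaining lags stay at or below 0.12.
The dominant spike at lag 2 indicates a seasonal period of 2.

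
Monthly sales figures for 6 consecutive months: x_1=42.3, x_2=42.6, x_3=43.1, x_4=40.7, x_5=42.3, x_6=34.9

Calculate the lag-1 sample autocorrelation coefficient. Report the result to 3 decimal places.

Mean x̄ = (42.3 + 42.6 + 43.1 + 40.7 + 42.3 + 34.9)/6 = 40.9833
Deviations from mean: 1.3167, 1.6167, 2.1167, -0.2833, 1.3167, -6.0833
Σ(x_t−x̄)(x_{t+1}−x̄) = (2.1286) + (3.4219) + (-0.5997) + (-0.3731) + (-8.0097) = -3.4319
Denominator Σ(x_t−x̄)² = 47.6483
r_1 = -3.4319 / 47.6483 = -0.072

-0.072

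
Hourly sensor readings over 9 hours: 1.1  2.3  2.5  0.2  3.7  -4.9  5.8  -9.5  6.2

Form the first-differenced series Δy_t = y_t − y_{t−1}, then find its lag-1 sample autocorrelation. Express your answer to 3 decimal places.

First differences Δy: 1.2, 0.2, -2.3, 3.5, -8.6, 10.7, -15.3, 15.7
Mean of differences = 0.6375
Numerator Σ(Δy_t−Δȳ)(Δy_{t+1}−Δȳ) = -527.1939
Denominator Σ(Δy_t−Δȳ)² = 684.7988
r_1(Δy) = -527.1939 / 684.7988 = -0.770

-0.770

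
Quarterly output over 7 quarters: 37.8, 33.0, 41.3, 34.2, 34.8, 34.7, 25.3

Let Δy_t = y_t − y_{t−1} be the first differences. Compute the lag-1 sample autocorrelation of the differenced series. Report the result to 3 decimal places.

-0.502

First differences Δy: -4.8, 8.3, -7.1, 0.6, -0.1, -9.4
Mean of differences = -2.0833
Numerator Σ(Δy_t−Δȳ)(Δy_{t+1}−Δȳ) = -102.9486
Denominator Σ(Δy_t−Δȳ)² = 205.0283
r_1(Δy) = -102.9486 / 205.0283 = -0.502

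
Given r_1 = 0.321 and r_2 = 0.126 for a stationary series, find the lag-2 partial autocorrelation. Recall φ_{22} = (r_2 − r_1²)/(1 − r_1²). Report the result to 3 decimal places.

0.026

φ_{22} = (r_2 − r_1²) / (1 − r_1²)
r_1² = (0.321)² = 0.103041
Numerator = 0.126 − 0.1030 = 0.0230; denominator = 1 − 0.1030 = 0.8970
φ_{22} = 0.0230 / 0.8970 = 0.026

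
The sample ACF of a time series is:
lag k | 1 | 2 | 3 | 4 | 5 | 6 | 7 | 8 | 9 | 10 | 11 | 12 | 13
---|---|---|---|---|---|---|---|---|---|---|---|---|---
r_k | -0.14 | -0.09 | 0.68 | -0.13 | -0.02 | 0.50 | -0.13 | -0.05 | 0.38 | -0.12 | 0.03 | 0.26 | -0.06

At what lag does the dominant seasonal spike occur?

The largest autocorrelation is r_3 = 0.68, with weaker echoes at lags 6 (0.50), 9 (0.38) and 12 (0.26); the remaining lags stay at or below 0.03.
The dominant spike at lag 3 indicates a seasonal period of 3.

3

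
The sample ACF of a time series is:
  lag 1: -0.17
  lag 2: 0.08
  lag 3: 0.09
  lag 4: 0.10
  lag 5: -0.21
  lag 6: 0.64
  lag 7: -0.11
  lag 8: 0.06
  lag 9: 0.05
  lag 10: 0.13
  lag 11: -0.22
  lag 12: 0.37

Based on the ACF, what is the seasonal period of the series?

The largest autocorrelation is r_6 = 0.64, with a weaker echo at lag 12 (0.37); the remaining lags stay at or below 0.13.
The dominant spike at lag 6 indicates a seasonal period of 6.

6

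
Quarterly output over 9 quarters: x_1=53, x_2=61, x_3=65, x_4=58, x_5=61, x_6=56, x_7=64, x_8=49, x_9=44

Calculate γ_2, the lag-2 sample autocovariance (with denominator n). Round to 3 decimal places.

Mean x̄ = (53 + 61 + 65 + 58 + 61 + 56 + 64 + 49 + 44)/9 = 56.7778
Σ_{t=1}^{7}(x_t−x̄)(x_{t+2}−x̄) = -47.8765
γ_2 = -47.8765 / 9 = -5.320

-5.320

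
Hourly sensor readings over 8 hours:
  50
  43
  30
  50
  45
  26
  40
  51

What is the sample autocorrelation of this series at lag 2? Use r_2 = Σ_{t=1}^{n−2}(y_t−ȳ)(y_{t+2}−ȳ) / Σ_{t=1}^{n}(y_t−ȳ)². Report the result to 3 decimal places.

Mean ȳ = (50 + 43 + 30 + 50 + 45 + 26 + 40 + 51)/8 = 41.8750
Deviations from mean: 8.1250, 1.1250, -11.8750, 8.1250, 3.1250, -15.8750, -1.8750, 9.1250
Σ(y_t−ȳ)(y_{t+2}−ȳ) = (-96.4844) + (9.1406) + (-37.1094) + (-128.9844) + (-5.8594) + (-144.8594) = -404.1563
Denominator Σ(y_t−ȳ)² = 622.8750
r_2 = -404.1563 / 622.8750 = -0.649

-0.649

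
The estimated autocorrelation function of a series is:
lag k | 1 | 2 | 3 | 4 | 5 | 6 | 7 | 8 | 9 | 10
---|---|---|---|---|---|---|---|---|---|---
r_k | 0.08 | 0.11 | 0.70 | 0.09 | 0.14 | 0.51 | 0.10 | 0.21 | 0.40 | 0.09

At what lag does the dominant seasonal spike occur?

The largest autocorrelation is r_3 = 0.70, with weaker echoes at lags 6 (0.51) and 9 (0.40); the remaining lags stay at or below 0.21.
The dominant spike at lag 3 indicates a seasonal period of 3.

3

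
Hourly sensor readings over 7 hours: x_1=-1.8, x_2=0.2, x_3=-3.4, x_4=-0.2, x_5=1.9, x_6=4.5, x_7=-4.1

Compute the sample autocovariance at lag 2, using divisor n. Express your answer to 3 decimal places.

Mean x̄ = (-1.8 + 0.2 − 3.4 − 0.2 + 1.9 + 4.5 − 4.1)/7 = -0.4143
Σ_{t=1}^{5}(x_t−x̄)(x_{t+2}−x̄) = -10.1176
γ_2 = -10.1176 / 7 = -1.445

-1.445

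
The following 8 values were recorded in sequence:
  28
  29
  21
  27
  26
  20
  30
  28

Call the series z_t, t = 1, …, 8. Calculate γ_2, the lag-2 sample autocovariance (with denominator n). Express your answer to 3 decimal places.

-2.973

Mean z̄ = (28 + 29 + 21 + 27 + 26 + 20 + 30 + 28)/8 = 26.1250
Deviations: 1.8750, 2.8750, -5.1250, 0.8750, -0.1250, -6.1250, 3.8750, 1.8750
Σ_{t=1}^{6}(z_t−z̄)(z_{t+2}−z̄) = -23.7813
γ_2 = -23.7813 / 8 = -2.973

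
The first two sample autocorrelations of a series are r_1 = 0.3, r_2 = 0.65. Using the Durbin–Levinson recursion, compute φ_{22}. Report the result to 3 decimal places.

φ_{22} = (r_2 − r_1²) / (1 − r_1²)
r_1² = (0.3)² = 0.09
Numerator = 0.65 − 0.0900 = 0.5600; denominator = 1 − 0.0900 = 0.9100
φ_{22} = 0.5600 / 0.9100 = 0.615

0.615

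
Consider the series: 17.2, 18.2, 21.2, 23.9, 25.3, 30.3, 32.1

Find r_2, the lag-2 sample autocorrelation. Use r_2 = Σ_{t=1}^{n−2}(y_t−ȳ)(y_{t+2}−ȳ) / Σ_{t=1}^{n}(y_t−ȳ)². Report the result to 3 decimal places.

Mean ȳ = (17.2 + 18.2 + 21.2 + 23.9 + 25.3 + 30.3 + 32.1)/7 = 24.0286
Deviations from mean: -6.8286, -5.8286, -2.8286, -0.1286, 1.2714, 6.2714, 8.0714
Σ(y_t−ȳ)(y_{t+2}−ȳ) = (19.3151) + (0.7494) + (-3.5963) + (-0.8063) + (10.2622) = 25.9241
Denominator Σ(y_t−ȳ)² = 194.7143
r_2 = 25.9241 / 194.7143 = 0.133

0.133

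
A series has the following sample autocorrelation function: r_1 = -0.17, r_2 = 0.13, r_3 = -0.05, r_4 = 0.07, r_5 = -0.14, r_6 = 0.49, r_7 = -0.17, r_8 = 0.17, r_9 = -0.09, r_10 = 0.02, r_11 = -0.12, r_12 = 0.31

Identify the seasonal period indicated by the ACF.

The largest autocorrelation is r_6 = 0.49, with a weaker echo at lag 12 (0.31); the remaining lags stay at or below 0.17.
The dominant spike at lag 6 indicates a seasonal period of 6.

6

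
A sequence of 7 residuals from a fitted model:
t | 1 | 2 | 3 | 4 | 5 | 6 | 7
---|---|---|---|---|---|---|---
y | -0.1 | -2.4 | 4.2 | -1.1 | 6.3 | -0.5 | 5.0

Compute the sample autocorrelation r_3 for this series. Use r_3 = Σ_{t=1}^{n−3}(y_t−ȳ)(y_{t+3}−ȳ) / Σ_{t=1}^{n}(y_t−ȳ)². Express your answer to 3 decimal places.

Mean ȳ = (-0.1 − 2.4 + 4.2 − 1.1 + 6.3 − 0.5 + 5.0)/7 = 1.6286
Numerator Σ_{t=1}^{4}(y_t−ȳ)(y_{t+3}−ȳ) = -28.7753
Denominator Σ(y_t−ȳ)² = 70.9943
r_3 = -28.7753 / 70.9943 = -0.405

-0.405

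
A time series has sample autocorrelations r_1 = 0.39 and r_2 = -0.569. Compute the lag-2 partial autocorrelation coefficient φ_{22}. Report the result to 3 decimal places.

-0.850

φ_{22} = (r_2 − r_1²) / (1 − r_1²)
r_1² = (0.39)² = 0.1521
Numerator = -0.569 − 0.1521 = -0.7211; denominator = 1 − 0.1521 = 0.8479
φ_{22} = -0.7211 / 0.8479 = -0.850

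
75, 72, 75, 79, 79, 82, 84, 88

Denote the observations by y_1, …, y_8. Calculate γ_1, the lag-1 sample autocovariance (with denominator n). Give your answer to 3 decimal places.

14.586

Mean ȳ = (75 + 72 + 75 + 79 + 79 + 82 + 84 + 88)/8 = 79.2500
Σ_{t=1}^{7}(y_t−ȳ)(y_{t+1}−ȳ) = 116.6875
γ_1 = 116.6875 / 8 = 14.586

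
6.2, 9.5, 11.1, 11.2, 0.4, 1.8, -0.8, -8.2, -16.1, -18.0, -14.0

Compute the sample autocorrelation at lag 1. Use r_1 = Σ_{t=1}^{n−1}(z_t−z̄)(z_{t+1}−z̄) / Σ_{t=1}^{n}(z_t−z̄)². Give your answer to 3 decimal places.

0.796

Mean z̄ = (6.2 + 9.5 + 11.1 + 11.2 + 0.4 + 1.8 − 0.8 − 8.2 − 16.1 − 18.0 − 14.0)/11 = -1.5364
Numerator Σ_{t=1}^{10}(z_t−z̄)(z_{t+1}−z̄) = 956.4687
Denominator Σ(z_t−z̄)² = 1201.8655
r_1 = 956.4687 / 1201.8655 = 0.796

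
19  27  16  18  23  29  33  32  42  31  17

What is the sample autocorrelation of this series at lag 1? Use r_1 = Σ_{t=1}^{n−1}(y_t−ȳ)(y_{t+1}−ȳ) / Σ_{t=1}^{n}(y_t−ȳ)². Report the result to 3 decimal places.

Mean ȳ = (19 + 27 + 16 + 18 + 23 + 29 + 33 + 32 + 42 + 31 + 17)/11 = 26.0909
Numerator Σ_{t=1}^{10}(y_t−ȳ)(y_{t+1}−ȳ) = 270.4463
Denominator Σ(y_t−ȳ)² = 678.9091
r_1 = 270.4463 / 678.9091 = 0.398

0.398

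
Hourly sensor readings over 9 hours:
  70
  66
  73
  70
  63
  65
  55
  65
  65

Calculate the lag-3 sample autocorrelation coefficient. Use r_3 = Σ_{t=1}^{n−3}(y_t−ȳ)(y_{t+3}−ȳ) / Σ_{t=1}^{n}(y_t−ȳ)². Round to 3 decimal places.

-0.146

Mean ȳ = (70 + 66 + 73 + 70 + 63 + 65 + 55 + 65 + 65)/9 = 65.7778
Σ(y_t−ȳ)(y_{t+3}−ȳ) = (17.8272) + (-0.6173) + (-5.6173) + (-45.5062) + (2.1605) + (0.6049) = -31.1481
Denominator Σ(y_t−ȳ)² = 213.5556
r_3 = -31.1481 / 213.5556 = -0.146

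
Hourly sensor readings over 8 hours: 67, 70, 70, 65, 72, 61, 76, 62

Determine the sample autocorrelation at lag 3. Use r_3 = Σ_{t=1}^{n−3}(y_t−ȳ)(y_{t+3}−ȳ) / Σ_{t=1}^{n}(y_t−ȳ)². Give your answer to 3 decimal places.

-0.278

Mean ȳ = (67 + 70 + 70 + 65 + 72 + 61 + 76 + 62)/8 = 67.8750
Deviations from mean: -0.8750, 2.1250, 2.1250, -2.8750, 4.1250, -6.8750, 8.1250, -5.8750
Σ(y_t−ȳ)(y_{t+3}−ȳ) = (2.5156) + (8.7656) + (-14.6094) + (-23.3594) + (-24.2344) = -50.9219
Denominator Σ(y_t−ȳ)² = 182.8750
r_3 = -50.9219 / 182.8750 = -0.278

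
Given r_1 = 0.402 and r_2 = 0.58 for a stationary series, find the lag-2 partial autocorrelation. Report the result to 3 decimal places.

φ_{22} = (r_2 − r_1²) / (1 − r_1²)
r_1² = (0.402)² = 0.161604
Numerator = 0.58 − 0.1616 = 0.4184; denominator = 1 − 0.1616 = 0.8384
φ_{22} = 0.4184 / 0.8384 = 0.499

0.499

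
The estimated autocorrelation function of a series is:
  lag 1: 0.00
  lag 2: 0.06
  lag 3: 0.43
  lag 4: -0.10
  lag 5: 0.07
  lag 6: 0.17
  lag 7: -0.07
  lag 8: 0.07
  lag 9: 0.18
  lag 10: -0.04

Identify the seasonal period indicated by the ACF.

3

The largest autocorrelation is r_3 = 0.43, with weaker echoes at lags 6 (0.17) and 9 (0.18); the remaining lags stay at or below 0.07.
The dominant spike at lag 3 indicates a seasonal period of 3.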